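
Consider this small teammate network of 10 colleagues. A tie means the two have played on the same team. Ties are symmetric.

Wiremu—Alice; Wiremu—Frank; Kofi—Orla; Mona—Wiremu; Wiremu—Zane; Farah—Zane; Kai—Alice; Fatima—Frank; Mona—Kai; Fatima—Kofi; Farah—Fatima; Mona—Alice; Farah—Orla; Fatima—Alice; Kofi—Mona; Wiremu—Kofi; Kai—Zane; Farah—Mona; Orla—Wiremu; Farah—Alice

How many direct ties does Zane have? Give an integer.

Zane is directly tied to Farah, Kai, and Wiremu. That is 3 neighbors, so the degree of Zane is 3.

3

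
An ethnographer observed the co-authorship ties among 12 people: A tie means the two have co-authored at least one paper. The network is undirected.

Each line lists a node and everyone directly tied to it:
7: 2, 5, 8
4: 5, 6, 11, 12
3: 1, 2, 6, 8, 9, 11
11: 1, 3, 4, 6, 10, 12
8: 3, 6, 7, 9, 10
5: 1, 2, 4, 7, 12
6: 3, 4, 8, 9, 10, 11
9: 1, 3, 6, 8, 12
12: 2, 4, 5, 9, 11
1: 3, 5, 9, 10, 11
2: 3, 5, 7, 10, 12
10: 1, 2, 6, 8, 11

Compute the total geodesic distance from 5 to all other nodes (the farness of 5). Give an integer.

17

Distances from 5: 1:1, 2:1, 3:2, 4:1, 6:2, 7:1, 8:2, 9:2, 10:2, 11:2, 12:1.
Sum = 1 + 1 + 2 + 1 + 2 + 1 + 2 + 2 + 2 + 2 + 1 = 17.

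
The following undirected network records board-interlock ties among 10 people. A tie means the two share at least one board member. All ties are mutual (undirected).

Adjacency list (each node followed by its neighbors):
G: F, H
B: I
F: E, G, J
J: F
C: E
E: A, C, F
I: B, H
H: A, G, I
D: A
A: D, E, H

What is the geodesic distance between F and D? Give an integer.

3

One shortest route is F – E – A – D, which uses 3 edges, and at distance 2 from F we only reach {A, C, H}, which does not include D. So d(F,D) = 3.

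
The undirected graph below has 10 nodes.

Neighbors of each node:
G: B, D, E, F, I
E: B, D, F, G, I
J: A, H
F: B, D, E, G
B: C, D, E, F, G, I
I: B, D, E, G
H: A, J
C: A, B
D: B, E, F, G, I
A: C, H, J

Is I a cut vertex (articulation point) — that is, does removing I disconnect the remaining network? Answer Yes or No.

Even without I, every remaining node can still reach every other (the residual graph is connected), so I is not a cut vertex.

No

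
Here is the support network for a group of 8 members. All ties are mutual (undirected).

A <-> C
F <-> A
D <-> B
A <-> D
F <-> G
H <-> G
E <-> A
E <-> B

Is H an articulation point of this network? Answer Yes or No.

No

Even without H, every remaining node can still reach every other (the residual graph is connected), so H is not a cut vertex.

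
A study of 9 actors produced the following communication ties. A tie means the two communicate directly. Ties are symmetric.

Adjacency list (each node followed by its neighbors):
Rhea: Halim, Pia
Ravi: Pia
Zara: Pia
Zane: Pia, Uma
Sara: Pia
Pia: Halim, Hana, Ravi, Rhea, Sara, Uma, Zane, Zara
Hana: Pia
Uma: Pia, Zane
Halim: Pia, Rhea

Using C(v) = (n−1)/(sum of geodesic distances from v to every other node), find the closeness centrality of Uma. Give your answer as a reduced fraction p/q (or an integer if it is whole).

4/7

Distances from Uma: Halim:2, Hana:2, Pia:1, Ravi:2, Rhea:2, Sara:2, Zane:1, Zara:2. Sum = 14.
n = 9, so closeness = 8/14 = 4/7.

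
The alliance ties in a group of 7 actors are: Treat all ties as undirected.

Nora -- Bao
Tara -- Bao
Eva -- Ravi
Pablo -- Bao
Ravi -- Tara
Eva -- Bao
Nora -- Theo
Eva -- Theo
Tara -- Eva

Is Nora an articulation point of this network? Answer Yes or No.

Even without Nora, every remaining node can still reach every other (the residual graph is connected), so Nora is not a cut vertex.

No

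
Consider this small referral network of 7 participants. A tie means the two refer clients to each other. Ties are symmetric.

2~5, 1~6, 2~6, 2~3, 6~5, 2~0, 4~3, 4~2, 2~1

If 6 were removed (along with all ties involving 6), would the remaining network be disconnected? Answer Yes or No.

No

Even without 6, every remaining node can still reach every other (the residual graph is connected), so 6 is not a cut vertex.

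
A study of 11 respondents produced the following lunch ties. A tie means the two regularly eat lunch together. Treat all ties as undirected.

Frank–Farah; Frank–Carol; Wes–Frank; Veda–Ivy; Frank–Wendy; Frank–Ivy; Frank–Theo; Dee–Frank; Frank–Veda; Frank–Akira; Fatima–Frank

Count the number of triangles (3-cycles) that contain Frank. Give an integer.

Frank's neighbors: Akira, Carol, Dee, Farah, Fatima, Ivy, Theo, Veda, Wendy, and Wes.
Neighbor pairs that are themselves tied: Frank–Ivy–Veda. Each forms one triangle with Frank, for 1 in total.

1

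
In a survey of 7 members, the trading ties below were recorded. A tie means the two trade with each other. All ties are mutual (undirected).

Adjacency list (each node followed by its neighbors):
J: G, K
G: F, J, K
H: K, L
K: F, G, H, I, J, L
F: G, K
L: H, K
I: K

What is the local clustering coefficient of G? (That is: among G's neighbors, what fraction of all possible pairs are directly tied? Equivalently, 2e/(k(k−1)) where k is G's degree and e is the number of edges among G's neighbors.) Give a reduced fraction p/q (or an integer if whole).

G's neighbors: F, J, and K (k = 3).
Possible neighbor pairs: C(3,2) = 3. Edges among them: F–K, J–K → e = 2.
Clustering(G) = 2/3.

2/3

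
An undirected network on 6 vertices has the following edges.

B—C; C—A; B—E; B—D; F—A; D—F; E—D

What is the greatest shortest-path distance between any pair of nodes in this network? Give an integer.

Eccentricity of each node (its greatest distance to any other): A:3, B:2, C:2, D:2, E:3, F:2.
The maximum eccentricity is 3, realized for instance by the pair E–A via E – B – C – A. So the diameter is 3.

3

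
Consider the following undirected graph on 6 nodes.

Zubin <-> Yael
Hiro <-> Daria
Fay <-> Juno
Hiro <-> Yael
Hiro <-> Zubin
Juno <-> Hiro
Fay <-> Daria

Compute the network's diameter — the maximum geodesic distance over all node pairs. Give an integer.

Eccentricity of each node (its greatest distance to any other): Daria:2, Fay:3, Hiro:2, Juno:2, Yael:3, Zubin:3.
The maximum eccentricity is 3, realized for instance by the pair Zubin–Fay via Zubin – Hiro – Daria – Fay. So the diameter is 3.

3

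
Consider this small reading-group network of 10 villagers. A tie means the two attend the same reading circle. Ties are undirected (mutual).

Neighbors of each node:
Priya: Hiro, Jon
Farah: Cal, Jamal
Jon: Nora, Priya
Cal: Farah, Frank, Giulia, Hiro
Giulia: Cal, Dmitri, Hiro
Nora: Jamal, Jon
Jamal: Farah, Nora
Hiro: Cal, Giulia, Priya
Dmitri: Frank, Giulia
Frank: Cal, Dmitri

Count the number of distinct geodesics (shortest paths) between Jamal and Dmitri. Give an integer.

The shortest distance is 4. The length-4 paths are: Jamal–Farah–Cal–Giulia–Dmitri; Jamal–Farah–Cal–Frank–Dmitri.
That gives 2 distinct shortest paths.

2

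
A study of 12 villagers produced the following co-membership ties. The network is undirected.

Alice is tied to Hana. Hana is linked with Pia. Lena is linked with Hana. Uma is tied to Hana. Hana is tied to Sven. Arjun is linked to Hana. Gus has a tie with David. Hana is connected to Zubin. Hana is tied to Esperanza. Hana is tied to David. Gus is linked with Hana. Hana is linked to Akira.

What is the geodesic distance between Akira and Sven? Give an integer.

2

One shortest route is Akira – Hana – Sven, which uses 2 edges, and Akira and Sven are not directly tied, so nothing shorter exists. So d(Akira,Sven) = 2.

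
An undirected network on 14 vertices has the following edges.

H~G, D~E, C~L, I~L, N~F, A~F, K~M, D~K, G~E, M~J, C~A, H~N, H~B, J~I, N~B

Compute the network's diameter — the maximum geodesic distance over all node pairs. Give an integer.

Eccentricity of each node (its greatest distance to any other): A:6, B:7, C:6, D:6, E:6, F:6, G:6, H:6, I:6, J:7, K:6, L:6, M:6, N:6.
The maximum eccentricity is 7, realized for instance by the pair B–J via B – N – F – A – C – L – I – J. So the diameter is 7.

7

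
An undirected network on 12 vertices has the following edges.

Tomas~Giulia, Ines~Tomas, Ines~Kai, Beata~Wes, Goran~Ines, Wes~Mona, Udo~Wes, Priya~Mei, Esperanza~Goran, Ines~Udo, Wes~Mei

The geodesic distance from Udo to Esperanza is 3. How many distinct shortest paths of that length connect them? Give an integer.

1

The shortest distance is 3, and the only length-3 path is Udo–Ines–Goran–Esperanza. So there is exactly 1 shortest path.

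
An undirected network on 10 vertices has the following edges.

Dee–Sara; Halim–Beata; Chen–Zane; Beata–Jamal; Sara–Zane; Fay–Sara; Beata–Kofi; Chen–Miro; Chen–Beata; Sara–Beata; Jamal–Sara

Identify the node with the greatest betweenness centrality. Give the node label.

Unnormalized betweenness of each node: Beata:20, Chen:19/2, Dee:0, Fay:0, Halim:0, Jamal:0, Kofi:0, Miro:0, Sara:35/2, Zane:3.
Beata has the largest value, 20, making it the main broker — the node through which the most shortest paths run.

Beata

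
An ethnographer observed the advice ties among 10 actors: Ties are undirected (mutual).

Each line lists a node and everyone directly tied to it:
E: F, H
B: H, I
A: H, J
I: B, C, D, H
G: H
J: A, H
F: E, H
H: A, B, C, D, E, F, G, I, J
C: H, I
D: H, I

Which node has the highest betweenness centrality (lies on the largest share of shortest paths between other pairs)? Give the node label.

Unnormalized betweenness of each node: A:0, B:0, C:0, D:0, E:0, F:0, G:0, H:59/2, I:3/2, J:0.
H has the largest value, 59/2, making it the main broker — the node through which the most shortest paths run.

H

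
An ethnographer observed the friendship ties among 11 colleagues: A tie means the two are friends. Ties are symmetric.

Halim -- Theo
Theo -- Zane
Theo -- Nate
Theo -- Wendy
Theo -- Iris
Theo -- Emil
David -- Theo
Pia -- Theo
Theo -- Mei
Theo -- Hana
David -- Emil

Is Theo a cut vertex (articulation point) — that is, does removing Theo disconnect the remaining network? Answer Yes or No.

Removing Theo leaves {Mei} with no path to {Pia}, so the network splits into 9 components. Theo is a cut vertex.

Yes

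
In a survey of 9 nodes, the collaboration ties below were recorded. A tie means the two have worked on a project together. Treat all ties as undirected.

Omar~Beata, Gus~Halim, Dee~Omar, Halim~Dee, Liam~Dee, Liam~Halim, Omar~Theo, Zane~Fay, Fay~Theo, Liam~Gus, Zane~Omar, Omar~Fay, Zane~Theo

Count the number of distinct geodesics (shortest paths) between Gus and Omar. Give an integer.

2

The shortest distance is 3. The length-3 paths are: Gus–Halim–Dee–Omar; Gus–Liam–Dee–Omar.
That gives 2 distinct shortest paths.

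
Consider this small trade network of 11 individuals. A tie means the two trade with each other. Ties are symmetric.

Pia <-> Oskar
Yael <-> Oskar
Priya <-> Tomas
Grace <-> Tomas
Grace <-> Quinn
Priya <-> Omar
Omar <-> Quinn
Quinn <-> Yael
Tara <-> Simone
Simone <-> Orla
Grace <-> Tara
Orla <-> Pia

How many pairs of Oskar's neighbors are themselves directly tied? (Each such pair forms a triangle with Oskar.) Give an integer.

Oskar's neighbors are Pia and Yael, but none of them are tied to each other, so no triangle contains Oskar.

0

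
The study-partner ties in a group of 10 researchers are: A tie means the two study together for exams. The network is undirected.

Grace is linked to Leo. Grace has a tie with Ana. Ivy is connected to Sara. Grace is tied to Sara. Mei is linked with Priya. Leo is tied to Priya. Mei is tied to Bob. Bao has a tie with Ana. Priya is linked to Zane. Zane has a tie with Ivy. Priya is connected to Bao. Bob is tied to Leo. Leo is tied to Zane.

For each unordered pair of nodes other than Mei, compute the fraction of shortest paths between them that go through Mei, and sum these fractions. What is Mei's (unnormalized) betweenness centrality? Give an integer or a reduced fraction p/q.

Pairs whose geodesics pass through Mei — Bob–Priya: 1/2; Bob–Bao: 1/2.
All other pairs contribute 0.
Summing the contributions gives betweenness(Mei) = 1.

1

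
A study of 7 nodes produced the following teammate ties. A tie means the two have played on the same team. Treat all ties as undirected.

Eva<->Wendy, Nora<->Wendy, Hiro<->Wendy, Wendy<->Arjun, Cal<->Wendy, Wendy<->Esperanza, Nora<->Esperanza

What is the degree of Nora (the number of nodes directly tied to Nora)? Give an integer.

2

Nora is directly tied to Esperanza and Wendy. That is 2 neighbors, so the degree of Nora is 2.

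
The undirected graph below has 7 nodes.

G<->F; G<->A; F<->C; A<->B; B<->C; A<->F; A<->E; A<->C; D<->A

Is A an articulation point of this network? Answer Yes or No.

Removing A leaves {E} with no path to {B, C, F, and G}, so the network splits into 3 components. A is a cut vertex.

Yes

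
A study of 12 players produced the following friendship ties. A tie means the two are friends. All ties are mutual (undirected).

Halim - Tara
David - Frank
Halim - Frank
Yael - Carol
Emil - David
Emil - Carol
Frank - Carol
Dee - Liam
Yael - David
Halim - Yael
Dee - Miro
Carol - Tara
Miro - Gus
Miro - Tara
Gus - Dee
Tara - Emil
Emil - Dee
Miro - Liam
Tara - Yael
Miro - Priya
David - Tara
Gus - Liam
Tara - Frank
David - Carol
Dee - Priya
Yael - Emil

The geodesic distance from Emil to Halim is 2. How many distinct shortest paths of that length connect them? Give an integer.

2

The shortest distance is 2. The length-2 paths are: Emil–Tara–Halim; Emil–Yael–Halim.
That gives 2 distinct shortest paths.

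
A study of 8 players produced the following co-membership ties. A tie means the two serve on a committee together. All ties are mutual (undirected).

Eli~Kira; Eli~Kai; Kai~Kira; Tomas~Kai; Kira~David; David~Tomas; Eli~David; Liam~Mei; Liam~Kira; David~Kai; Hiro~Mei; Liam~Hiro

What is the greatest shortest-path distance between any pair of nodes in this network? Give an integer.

4

Eccentricity of each node (its greatest distance to any other): David:3, Eli:3, Hiro:4, Kai:3, Kira:2, Liam:3, Mei:4, Tomas:4.
The maximum eccentricity is 4, realized for instance by the pair Tomas–Mei via Tomas – Kai – Kira – Liam – Mei. So the diameter is 4.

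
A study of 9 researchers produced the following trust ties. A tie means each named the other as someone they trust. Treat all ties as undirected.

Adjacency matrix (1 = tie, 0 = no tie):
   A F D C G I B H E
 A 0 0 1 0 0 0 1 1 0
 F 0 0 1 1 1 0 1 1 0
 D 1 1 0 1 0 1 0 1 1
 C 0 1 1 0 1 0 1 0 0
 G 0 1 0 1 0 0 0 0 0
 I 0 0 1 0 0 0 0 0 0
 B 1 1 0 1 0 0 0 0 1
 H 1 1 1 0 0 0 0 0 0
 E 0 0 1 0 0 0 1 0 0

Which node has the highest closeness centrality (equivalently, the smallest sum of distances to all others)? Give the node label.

D

Farness (sum of distances to all others) for each node — A:14, B:13, C:12, D:10, E:15, F:11, G:17, H:13, I:17.
The smallest farness is 10, for D, so D has the highest closeness.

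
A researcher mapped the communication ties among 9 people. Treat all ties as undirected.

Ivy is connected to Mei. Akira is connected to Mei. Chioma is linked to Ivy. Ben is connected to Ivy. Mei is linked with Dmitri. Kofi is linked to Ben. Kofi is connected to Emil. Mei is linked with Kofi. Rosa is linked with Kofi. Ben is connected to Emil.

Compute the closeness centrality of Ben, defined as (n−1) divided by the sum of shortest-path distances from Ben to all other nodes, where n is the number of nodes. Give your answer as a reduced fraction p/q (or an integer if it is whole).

8/15

Distances from Ben: Akira:3, Chioma:2, Dmitri:3, Emil:1, Ivy:1, Kofi:1, Mei:2, Rosa:2. Sum = 15.
n = 9, so closeness = 8/15.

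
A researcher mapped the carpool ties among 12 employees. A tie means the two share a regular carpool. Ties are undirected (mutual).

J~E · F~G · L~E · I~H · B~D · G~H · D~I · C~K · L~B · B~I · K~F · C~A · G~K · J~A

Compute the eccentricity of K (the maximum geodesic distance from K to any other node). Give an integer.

5

Distances from K: A:2, B:4, C:1, D:4, E:4, F:1, G:1, H:2, I:3, J:3, L:5.
The largest is 5 (to L), so the eccentricity of K is 5.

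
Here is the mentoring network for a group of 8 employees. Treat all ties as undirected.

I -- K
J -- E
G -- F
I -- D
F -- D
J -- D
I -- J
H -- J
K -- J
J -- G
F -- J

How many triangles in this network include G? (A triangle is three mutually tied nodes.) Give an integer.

1

G's neighbors: F and J.
Neighbor pairs that are themselves tied: G–F–J. Each forms one triangle with G, for 1 in total.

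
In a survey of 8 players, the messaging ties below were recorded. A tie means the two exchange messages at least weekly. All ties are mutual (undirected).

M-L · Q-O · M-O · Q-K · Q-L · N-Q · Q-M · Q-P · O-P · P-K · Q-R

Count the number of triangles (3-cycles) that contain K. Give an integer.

1

K's neighbors: P and Q.
Neighbor pairs that are themselves tied: K–P–Q. Each forms one triangle with K, for 1 in total.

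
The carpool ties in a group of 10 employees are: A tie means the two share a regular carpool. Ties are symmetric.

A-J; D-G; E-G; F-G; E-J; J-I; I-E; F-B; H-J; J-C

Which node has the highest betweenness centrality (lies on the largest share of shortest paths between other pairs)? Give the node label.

Unnormalized betweenness of each node: A:0, B:0, C:0, D:0, E:20, F:8, G:20, H:0, I:0, J:21.
J has the largest value, 21, making it the main broker — the node through which the most shortest paths run.

J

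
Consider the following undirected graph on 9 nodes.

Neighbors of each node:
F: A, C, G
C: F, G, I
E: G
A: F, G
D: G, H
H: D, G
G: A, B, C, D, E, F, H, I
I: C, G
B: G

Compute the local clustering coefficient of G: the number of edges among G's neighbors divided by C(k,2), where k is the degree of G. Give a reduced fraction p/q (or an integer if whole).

1/7

G's neighbors: A, B, C, D, E, F, H, and I (k = 8).
Possible neighbor pairs: C(8,2) = 28. Edges among them: A–F, C–F, C–I, D–H → e = 4.
Clustering(G) = 4/28 = 1/7.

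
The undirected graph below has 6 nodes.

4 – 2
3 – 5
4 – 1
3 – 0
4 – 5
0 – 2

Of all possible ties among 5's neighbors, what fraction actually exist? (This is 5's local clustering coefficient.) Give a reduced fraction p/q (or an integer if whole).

0

5's neighbors: 3 and 4 (k = 2).
Possible neighbor pairs: C(2,2) = 1. Edges among them: none → e = 0.
Clustering(5) = 0/1.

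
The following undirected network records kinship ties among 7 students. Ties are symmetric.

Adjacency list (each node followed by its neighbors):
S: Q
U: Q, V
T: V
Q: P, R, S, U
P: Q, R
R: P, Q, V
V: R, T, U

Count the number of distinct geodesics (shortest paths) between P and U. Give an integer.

1

The shortest distance is 2, and the only length-2 path is P–Q–U. So there is exactly 1 shortest path.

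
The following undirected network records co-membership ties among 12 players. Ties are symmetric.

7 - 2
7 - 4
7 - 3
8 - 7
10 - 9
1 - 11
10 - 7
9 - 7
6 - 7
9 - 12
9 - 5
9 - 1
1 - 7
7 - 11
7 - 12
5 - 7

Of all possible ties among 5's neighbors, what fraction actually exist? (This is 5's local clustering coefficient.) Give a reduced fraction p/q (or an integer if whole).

1

5's neighbors: 7 and 9 (k = 2).
Possible neighbor pairs: C(2,2) = 1. Edges among them: 7–9 → e = 1.
Clustering(5) = 1/1.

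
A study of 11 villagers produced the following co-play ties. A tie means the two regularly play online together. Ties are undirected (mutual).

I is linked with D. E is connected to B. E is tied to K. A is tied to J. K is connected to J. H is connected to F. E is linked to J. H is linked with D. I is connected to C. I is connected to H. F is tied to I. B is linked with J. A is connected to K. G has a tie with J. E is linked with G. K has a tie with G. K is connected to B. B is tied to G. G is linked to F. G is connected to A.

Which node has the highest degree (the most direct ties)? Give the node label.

G

Degrees — A:3, B:4, C:1, D:2, E:4, F:3, G:6, H:3, I:4, J:5, K:5.
The maximum is 6, attained only by G.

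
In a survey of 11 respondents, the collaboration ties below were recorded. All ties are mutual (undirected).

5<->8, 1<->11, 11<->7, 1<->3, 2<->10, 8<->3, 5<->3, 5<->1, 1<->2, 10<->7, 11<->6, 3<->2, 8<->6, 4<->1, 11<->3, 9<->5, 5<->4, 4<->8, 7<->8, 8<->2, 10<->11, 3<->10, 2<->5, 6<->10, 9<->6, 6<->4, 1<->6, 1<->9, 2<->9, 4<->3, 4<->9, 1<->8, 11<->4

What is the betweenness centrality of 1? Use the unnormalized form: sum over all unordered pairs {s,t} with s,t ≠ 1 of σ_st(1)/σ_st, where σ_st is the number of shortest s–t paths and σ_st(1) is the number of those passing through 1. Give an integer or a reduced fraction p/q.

Pairs whose geodesics pass through 1 — 4–2: 1/5; 5–11: 1/3; 5–6: 1/4; 8–11: 1/5; 8–9: 1/5; 7–9: 2/10; 11–9: 1/3; 11–2: 1/3; 3–9: 1/4; 3–6: 1/5; 6–2: 1/4.
All other pairs contribute 0.
Summing the contributions gives betweenness(1) = 11/4.

11/4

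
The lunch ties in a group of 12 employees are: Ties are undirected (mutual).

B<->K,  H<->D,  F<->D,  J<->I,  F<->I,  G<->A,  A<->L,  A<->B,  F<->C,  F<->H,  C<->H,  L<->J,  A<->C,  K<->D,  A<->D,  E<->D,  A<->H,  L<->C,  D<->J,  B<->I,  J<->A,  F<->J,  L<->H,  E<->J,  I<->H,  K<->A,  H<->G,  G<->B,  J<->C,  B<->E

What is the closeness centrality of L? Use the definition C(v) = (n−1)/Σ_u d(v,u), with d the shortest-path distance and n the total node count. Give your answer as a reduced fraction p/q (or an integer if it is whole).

11/18

Distances from L: A:1, B:2, C:1, D:2, E:2, F:2, G:2, H:1, I:2, J:1, K:2. Sum = 18.
n = 12, so closeness = 11/18.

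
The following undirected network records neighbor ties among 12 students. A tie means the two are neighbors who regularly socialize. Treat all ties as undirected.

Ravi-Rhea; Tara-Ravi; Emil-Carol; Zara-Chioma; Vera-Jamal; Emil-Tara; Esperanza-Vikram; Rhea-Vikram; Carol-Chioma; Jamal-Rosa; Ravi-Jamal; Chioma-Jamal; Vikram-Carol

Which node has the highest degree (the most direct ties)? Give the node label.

Degrees — Carol:3, Chioma:3, Emil:2, Esperanza:1, Jamal:4, Ravi:3, Rhea:2, Rosa:1, Tara:2, Vera:1, Vikram:3, Zara:1.
The maximum is 4, attained only by Jamal.

Jamal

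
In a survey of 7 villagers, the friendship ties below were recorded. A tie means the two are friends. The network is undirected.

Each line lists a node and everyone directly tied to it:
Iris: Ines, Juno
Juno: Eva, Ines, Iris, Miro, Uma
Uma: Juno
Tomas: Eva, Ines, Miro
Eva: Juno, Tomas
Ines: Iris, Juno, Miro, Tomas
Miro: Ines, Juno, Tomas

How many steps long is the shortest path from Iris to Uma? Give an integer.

2

One shortest route is Iris – Juno – Uma, which uses 2 edges, and Iris and Uma are not directly tied, so nothing shorter exists. So d(Iris,Uma) = 2.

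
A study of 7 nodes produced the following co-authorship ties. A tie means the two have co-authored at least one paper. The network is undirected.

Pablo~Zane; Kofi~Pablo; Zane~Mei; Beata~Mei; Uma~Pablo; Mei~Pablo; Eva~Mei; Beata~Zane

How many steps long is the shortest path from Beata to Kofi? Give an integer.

One shortest route is Beata – Mei – Pablo – Kofi, which uses 3 edges, and at distance 2 from Beata we only reach {Eva, Pablo}, which does not include Kofi. So d(Beata,Kofi) = 3.

3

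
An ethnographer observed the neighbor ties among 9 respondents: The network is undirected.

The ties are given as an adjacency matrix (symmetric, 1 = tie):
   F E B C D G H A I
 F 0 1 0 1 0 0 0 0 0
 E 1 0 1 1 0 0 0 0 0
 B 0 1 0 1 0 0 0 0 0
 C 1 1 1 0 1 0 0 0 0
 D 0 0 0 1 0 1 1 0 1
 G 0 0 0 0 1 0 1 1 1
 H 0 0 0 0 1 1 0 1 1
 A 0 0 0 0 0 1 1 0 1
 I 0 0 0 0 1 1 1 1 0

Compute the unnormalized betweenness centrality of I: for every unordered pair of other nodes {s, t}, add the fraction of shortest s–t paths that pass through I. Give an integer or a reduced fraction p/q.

Pairs whose geodesics pass through I — F–A: 1/3; E–A: 1/3; B–A: 1/3; C–A: 1/3; D–A: 1/3.
All other pairs contribute 0.
Summing the contributions gives betweenness(I) = 5/3.

5/3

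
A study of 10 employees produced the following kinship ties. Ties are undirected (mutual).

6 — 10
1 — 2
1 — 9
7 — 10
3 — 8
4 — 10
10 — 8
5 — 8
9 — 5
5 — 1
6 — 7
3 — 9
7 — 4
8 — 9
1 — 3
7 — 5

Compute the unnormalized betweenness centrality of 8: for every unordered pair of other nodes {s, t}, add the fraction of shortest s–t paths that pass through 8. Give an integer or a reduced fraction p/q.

Pairs whose geodesics pass through 8 — 9–6: 1/2; 9–10: 1; 9–4: 1/2; 1–10: 3/4; 5–3: 1/3; 5–10: 1/2; 2–10: 3/4; 3–6: 1; 3–10: 1; 3–7: 2/4; 3–4: 1.
All other pairs contribute 0.
Summing the contributions gives betweenness(8) = 47/6.

47/6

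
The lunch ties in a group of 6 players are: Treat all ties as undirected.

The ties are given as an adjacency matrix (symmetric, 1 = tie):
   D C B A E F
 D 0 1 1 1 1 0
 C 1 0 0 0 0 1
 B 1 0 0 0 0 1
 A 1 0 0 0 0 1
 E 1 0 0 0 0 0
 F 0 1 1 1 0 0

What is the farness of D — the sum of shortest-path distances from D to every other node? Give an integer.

6

Distances from D: A:1, B:1, C:1, E:1, F:2.
Sum = 1 + 1 + 1 + 1 + 2 = 6.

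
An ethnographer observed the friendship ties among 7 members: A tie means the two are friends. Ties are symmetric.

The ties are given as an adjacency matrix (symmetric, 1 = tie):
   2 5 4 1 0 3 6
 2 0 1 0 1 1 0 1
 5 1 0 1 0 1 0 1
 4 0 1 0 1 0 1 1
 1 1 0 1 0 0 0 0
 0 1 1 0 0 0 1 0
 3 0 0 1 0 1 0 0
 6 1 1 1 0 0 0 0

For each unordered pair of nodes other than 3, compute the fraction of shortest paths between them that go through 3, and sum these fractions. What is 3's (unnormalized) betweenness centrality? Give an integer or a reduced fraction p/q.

1/2

Pairs whose geodesics pass through 3 — 4–0: 1/2.
All other pairs contribute 0.
Summing the contributions gives betweenness(3) = 1/2.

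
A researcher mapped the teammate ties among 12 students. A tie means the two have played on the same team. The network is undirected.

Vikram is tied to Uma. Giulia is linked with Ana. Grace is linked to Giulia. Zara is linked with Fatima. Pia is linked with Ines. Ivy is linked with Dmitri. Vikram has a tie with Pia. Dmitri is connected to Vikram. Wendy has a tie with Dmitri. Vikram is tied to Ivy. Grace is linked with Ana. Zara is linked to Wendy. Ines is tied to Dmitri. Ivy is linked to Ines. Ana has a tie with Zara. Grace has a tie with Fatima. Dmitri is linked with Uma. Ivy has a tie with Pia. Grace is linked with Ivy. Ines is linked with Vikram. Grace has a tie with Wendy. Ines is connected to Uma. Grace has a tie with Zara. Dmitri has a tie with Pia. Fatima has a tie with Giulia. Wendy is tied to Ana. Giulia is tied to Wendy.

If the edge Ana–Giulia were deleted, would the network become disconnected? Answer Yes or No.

No

Even without that edge, Ana still reaches Giulia via Ana – Grace – Giulia, so the network stays connected. Not a bridge.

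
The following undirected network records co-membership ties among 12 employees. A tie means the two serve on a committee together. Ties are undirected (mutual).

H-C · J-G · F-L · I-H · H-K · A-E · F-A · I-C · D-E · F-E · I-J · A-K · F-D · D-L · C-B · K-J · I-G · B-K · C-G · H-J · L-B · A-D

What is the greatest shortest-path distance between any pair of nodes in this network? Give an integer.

4

Eccentricity of each node (its greatest distance to any other): A:3, B:3, C:4, D:4, E:4, F:4, G:4, H:3, I:4, J:3, K:2, L:3.
The maximum eccentricity is 4, realized for instance by the pair C–E via C – H – K – A – E. So the diameter is 4.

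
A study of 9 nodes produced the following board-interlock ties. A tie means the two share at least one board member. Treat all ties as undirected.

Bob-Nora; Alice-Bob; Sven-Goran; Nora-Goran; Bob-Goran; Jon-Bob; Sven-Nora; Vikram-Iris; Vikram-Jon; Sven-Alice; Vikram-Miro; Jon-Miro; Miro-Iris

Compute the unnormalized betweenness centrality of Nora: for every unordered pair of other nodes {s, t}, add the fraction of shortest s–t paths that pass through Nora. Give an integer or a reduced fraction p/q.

Pairs whose geodesics pass through Nora — Sven–Bob: 1/3; Sven–Miro: 1/3; Sven–Vikram: 1/3; Sven–Jon: 1/3; Sven–Iris: 2/6.
All other pairs contribute 0.
Summing the contributions gives betweenness(Nora) = 5/3.

5/3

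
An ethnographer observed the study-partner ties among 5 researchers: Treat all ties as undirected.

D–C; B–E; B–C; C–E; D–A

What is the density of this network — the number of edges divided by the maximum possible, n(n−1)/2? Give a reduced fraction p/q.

1/2

There are 5 edges and 5 nodes, so the maximum possible is C(5,2) = 10.
Density = 5/10 = 1/2.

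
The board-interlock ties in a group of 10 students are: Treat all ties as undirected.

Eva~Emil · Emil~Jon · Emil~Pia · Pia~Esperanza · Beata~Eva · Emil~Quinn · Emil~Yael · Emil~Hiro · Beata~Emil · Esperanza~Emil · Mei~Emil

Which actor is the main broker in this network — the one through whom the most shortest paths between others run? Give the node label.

Unnormalized betweenness of each node: Beata:0, Emil:34, Esperanza:0, Eva:0, Hiro:0, Jon:0, Mei:0, Pia:0, Quinn:0, Yael:0.
Emil has the largest value, 34, making it the main broker — the node through which the most shortest paths run.

Emil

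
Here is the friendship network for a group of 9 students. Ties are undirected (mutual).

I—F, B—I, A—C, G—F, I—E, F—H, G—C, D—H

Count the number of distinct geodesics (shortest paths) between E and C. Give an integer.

1

The shortest distance is 4, and the only length-4 path is E–I–F–G–C. So there is exactly 1 shortest path.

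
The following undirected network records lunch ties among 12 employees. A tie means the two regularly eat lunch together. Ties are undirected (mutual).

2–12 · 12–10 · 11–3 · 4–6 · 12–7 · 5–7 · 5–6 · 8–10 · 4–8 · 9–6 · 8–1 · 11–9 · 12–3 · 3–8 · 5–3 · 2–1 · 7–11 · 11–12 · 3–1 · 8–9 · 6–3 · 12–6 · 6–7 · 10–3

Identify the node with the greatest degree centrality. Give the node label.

Degrees — 1:3, 2:2, 3:7, 4:2, 5:3, 6:6, 7:4, 8:5, 9:3, 10:3, 11:4, 12:6.
The maximum is 7, attained only by 3.

3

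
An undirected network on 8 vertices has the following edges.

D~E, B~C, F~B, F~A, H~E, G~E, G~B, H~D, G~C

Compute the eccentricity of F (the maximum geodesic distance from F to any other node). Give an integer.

Distances from F: A:1, B:1, C:2, D:4, E:3, G:2, H:4.
The largest is 4 (to D and H), so the eccentricity of F is 4.

4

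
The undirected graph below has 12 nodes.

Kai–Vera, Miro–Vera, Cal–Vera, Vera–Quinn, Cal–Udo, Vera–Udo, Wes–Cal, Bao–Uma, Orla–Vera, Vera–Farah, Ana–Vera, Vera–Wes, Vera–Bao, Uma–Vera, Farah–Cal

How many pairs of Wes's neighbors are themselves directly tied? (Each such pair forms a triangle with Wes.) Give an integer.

1

Wes's neighbors: Cal and Vera.
Neighbor pairs that are themselves tied: Wes–Cal–Vera. Each forms one triangle with Wes, for 1 in total.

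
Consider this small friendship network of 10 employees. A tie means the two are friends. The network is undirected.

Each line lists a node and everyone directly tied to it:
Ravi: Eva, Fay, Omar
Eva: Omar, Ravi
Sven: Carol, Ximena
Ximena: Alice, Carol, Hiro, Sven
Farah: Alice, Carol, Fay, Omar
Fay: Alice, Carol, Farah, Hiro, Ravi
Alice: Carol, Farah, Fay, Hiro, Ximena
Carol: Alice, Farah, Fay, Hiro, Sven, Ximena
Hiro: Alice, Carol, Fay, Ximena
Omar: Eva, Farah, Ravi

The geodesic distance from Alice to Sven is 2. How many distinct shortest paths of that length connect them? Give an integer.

2

The shortest distance is 2. The length-2 paths are: Alice–Carol–Sven; Alice–Ximena–Sven.
That gives 2 distinct shortest paths.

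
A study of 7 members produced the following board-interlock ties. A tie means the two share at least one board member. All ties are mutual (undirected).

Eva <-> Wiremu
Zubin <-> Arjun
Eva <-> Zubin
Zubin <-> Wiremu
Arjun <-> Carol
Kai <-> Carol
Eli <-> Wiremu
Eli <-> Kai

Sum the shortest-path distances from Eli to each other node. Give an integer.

Distances from Eli: Arjun:3, Carol:2, Eva:2, Kai:1, Wiremu:1, Zubin:2.
Sum = 3 + 2 + 2 + 1 + 1 + 2 = 11.

11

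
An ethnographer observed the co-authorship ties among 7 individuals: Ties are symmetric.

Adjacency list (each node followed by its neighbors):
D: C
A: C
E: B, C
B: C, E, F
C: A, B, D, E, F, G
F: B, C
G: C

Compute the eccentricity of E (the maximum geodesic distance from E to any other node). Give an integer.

2

Distances from E: A:2, B:1, C:1, D:2, F:2, G:2.
The largest is 2 (to G, A, F, and D), so the eccentricity of E is 2.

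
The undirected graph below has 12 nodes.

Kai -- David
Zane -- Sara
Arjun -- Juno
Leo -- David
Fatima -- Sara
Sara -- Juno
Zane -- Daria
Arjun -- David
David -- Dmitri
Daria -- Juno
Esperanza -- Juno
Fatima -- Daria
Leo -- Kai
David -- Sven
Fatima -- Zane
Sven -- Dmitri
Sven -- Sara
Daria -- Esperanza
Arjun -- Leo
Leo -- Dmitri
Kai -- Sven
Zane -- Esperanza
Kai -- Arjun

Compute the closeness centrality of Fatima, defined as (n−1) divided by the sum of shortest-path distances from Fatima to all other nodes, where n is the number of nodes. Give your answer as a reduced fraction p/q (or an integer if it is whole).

Distances from Fatima: Arjun:3, Daria:1, David:3, Dmitri:3, Esperanza:2, Juno:2, Kai:3, Leo:4, Sara:1, Sven:2, Zane:1. Sum = 25.
n = 12, so closeness = 11/25.

11/25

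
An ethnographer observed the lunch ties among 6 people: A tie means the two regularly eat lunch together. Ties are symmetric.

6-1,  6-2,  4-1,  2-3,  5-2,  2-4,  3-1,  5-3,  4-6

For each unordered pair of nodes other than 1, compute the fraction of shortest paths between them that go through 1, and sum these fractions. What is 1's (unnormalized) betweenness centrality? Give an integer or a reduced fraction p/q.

Pairs whose geodesics pass through 1 — 3–4: 1/2; 3–6: 1/2.
All other pairs contribute 0.
Summing the contributions gives betweenness(1) = 1.

1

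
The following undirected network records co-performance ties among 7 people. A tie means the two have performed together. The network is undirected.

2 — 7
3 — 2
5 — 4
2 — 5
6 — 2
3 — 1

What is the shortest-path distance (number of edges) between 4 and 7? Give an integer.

One shortest route is 4 – 5 – 2 – 7, which uses 3 edges, and at distance 2 from 4 we only reach {2}, which does not include 7. So d(4,7) = 3.

3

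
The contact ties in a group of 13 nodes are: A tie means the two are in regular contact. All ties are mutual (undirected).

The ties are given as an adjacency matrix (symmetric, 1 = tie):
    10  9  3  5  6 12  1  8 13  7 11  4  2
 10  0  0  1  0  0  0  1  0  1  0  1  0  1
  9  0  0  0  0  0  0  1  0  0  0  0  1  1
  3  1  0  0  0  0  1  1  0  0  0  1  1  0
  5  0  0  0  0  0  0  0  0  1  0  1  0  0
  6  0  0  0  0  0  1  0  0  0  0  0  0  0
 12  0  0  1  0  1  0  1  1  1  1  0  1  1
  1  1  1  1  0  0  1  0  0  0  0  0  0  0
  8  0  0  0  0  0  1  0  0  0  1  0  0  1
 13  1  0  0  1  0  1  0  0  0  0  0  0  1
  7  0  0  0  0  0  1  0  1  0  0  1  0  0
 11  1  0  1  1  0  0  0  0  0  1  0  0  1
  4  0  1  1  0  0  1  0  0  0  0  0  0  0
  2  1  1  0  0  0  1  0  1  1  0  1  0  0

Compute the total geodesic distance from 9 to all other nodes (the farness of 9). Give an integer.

24

Distances from 9: 1:1, 2:1, 3:2, 4:1, 5:3, 6:3, 7:3, 8:2, 10:2, 11:2, 12:2, 13:2.
Sum = 1 + 1 + 2 + 1 + 3 + 3 + 3 + 2 + 2 + 2 + 2 + 2 = 24.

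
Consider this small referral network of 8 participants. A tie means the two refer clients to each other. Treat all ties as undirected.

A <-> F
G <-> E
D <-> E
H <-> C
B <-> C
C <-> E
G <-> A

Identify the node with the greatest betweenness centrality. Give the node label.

E

Unnormalized betweenness of each node: A:6, B:0, C:11, D:0, E:15, F:0, G:10, H:0.
E has the largest value, 15, making it the main broker — the node through which the most shortest paths run.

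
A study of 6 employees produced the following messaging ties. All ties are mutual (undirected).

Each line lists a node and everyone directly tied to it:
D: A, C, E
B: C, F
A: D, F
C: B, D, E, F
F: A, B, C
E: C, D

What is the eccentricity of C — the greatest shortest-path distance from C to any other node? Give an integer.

Distances from C: A:2, B:1, D:1, E:1, F:1.
The largest is 2 (to A), so the eccentricity of C is 2.

2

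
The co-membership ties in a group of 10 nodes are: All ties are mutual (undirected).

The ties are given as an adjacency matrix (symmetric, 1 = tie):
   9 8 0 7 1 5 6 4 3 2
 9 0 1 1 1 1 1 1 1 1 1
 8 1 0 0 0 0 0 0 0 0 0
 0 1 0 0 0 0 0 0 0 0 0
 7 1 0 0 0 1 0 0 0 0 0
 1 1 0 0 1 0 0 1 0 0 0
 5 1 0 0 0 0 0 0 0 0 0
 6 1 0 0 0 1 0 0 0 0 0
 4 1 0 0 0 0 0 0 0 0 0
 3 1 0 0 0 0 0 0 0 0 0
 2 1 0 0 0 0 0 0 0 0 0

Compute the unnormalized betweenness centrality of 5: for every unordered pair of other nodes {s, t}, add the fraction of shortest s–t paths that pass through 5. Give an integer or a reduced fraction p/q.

No shortest path between any pair of other nodes passes through 5.
Summing the contributions gives betweenness(5) = 0.

0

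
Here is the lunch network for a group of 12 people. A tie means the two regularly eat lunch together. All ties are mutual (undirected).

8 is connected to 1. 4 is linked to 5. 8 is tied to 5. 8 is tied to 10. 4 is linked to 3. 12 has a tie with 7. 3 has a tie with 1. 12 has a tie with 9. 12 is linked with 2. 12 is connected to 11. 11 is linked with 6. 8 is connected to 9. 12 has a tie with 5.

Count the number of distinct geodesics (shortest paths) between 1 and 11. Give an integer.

2

The shortest distance is 4. The length-4 paths are: 1–8–5–12–11; 1–8–9–12–11.
That gives 2 distinct shortest paths.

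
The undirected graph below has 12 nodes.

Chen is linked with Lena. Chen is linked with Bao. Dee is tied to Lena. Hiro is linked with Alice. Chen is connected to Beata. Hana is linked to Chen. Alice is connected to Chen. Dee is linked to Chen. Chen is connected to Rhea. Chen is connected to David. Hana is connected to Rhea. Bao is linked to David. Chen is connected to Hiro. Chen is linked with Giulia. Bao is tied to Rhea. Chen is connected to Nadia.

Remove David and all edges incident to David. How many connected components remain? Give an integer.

David's neighbors (Bao and Chen) remain reachable from one another through other ties, so the rest of the network stays in one piece.

1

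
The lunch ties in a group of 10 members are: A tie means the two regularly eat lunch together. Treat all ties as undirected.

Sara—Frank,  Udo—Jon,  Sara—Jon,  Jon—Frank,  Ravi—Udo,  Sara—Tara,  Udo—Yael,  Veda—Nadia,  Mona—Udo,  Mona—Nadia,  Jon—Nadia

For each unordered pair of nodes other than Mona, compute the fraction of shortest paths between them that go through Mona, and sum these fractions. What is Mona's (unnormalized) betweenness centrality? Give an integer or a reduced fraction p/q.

3

Pairs whose geodesics pass through Mona — Nadia–Udo: 1/2; Nadia–Yael: 1/2; Nadia–Ravi: 1/2; Udo–Veda: 1/2; Yael–Veda: 1/2; Ravi–Veda: 1/2.
All other pairs contribute 0.
Summing the contributions gives betweenness(Mona) = 3.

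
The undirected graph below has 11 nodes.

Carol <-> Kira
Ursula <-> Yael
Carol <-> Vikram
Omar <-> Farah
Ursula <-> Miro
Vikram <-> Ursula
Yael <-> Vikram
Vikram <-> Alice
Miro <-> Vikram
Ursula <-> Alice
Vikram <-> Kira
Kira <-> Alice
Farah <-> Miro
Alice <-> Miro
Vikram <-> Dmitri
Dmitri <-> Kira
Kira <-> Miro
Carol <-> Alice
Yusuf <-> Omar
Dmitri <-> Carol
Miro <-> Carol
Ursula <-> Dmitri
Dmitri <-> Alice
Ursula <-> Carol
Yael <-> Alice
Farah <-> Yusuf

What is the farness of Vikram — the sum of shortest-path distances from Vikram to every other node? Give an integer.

15

Distances from Vikram: Alice:1, Carol:1, Dmitri:1, Farah:2, Kira:1, Miro:1, Omar:3, Ursula:1, Yael:1, Yusuf:3.
Sum = 1 + 1 + 1 + 2 + 1 + 1 + 3 + 1 + 1 + 3 = 15.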